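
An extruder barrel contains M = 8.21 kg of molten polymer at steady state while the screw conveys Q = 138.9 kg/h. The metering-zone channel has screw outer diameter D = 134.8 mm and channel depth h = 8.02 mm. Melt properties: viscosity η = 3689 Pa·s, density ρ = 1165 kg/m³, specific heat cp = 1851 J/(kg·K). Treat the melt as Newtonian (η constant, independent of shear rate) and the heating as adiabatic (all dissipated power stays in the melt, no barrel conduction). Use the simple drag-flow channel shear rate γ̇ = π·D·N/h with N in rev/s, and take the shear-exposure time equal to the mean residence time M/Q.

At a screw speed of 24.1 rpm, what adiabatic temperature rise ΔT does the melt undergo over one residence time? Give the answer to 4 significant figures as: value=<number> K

value=163.8 K

Q_s = Q / 3600 = 138.9 / 3600 = 0.0385833 kg/s
Mean residence time: t_res = M/Q_s = 8.21 kg / 0.0385833 kg/s = 212.786 s
Convert to SI: D = 0.1348 m, h = 0.00802 m, N = 24.1/60 = 0.401667 rev/s
γ̇ = π D N / h = (π)(0.1348)(0.401667) / 0.00802 = 21.2095 s⁻¹
Adiabatic rise: ΔT = η γ̇² t_res / (ρ cp) = 3689·(21.2095)²·212.786 / (1165·1851) = 163.75 K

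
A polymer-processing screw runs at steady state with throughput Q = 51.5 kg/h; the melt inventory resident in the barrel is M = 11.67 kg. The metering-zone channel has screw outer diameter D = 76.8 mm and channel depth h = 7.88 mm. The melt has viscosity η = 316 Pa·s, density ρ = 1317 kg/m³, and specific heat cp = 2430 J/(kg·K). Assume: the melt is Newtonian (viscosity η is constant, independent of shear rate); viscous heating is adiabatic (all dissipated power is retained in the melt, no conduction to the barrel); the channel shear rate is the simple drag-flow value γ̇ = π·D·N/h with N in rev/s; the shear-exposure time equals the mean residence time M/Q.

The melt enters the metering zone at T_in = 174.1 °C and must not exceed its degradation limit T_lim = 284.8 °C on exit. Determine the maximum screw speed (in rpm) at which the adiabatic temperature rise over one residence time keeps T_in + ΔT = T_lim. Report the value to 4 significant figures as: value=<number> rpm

Q_s = Q / 3600 = 51.5 / 3600 = 0.0143056 kg/s
Mean residence time: t_res = M/Q_s = 11.67 kg / 0.0143056 kg/s = 815.767 s
Geometry in SI: D = 76.8 mm → 0.0768 m, h = 7.88 mm → 0.00788 m
ΔT_a = T_lim − T_in = 284.8 − 174.1 = 110.7 K
Invert ΔT = ηγ̇²t_res/(ρcp) for γ̇: γ̇_max² = ΔT_a ρ cp / (η t_res) = 110.7·1317·2430 / (316·815.767) = 1374.32 s⁻²
Take the square root: γ̇_max = √(1374.32) = 37.0718 s⁻¹
N_max = γ̇_max·h / (π·D) = 37.0718 · 0.00788 / (π · 0.0768) = 1.21076 rev/s = 72.6456 rpm

value=72.65 rpm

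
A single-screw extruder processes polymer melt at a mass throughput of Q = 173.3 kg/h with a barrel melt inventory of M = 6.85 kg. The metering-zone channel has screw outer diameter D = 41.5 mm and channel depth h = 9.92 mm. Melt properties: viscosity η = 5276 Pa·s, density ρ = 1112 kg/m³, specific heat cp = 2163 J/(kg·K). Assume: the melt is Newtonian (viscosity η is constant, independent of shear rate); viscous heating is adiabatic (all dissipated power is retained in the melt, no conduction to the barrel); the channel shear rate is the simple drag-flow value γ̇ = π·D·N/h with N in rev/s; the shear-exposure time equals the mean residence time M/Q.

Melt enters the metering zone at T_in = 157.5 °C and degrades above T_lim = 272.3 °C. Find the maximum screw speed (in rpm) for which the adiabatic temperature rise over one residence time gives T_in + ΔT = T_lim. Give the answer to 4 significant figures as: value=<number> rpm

value=87.55 rpm

Convert throughput: Q = 173.3 kg/h = 173.3/3600 = 0.0481389 kg/s
Mean residence time: t_res = M/Q_s = 6.85 kg / 0.0481389 kg/s = 142.297 s
D = 41.5 mm = 0.0415 m;  h = 9.92 mm = 0.00992 m
ΔT_a = T_lim − T_in = 272.3 °C − 157.5 °C = 114.8 K
γ̇_max² = ΔT_a·ρ·cp/(η·t_res) = 114.8·1112·2163/(5276·142.297) = 367.793 s⁻²
γ̇_max = √367.793 = 19.1779 s⁻¹
N_max = γ̇_max·h / (π·D) = 19.1779 · 0.00992 / (π · 0.0415) = 1.4592 rev/s = 87.5522 rpm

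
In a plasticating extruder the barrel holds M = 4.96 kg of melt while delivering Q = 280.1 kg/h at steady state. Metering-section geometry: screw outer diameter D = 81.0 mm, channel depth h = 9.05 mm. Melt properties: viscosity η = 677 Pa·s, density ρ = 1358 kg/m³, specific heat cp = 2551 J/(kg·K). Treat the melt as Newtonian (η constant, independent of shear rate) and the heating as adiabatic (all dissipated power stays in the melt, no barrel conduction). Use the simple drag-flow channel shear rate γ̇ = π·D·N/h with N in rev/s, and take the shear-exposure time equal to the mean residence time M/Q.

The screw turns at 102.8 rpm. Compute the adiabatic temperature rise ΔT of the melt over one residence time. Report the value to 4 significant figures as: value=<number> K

Q_s = Q / 3600 = 280.1 / 3600 = 0.0778056 kg/s
t_res = M / Q_s = 4.96 / 0.0778056 = 63.7487 s
Geometry in metres: D = 81.0 mm → 0.081 m, h = 9.05 mm → 0.00905 m; screw speed N = 102.8 rpm = 1.71333 rev/s
Shear rate: γ̇ = πDN/h = π·0.081·1.71333/0.00905 = 48.1757 s⁻¹
ΔT = η·γ̇²·t_res/(ρ·cp) = [677 × 48.1757² × 63.7487] / [1358 × 2551] = 28.9138 K

value=28.91 K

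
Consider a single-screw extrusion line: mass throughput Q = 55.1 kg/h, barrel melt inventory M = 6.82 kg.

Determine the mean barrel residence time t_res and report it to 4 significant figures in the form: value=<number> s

value=445.6 s

Convert throughput: Q = 55.1 kg/h = 55.1/3600 = 0.0153056 kg/s
t_res = M / Q_s = 6.82 ÷ 0.0153056 = 445.59 s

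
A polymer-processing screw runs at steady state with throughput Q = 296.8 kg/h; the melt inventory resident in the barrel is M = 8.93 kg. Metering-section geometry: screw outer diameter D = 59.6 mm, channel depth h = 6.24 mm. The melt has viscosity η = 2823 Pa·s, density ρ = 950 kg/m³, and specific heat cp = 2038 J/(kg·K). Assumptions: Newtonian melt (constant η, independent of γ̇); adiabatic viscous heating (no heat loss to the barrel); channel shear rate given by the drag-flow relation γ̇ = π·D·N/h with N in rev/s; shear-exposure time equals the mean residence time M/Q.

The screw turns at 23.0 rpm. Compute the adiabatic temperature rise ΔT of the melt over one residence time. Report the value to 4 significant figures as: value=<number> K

value=20.90 K

Convert throughput: Q = 296.8 kg/h = 296.8/3600 = 0.0824444 kg/s
Mean residence time: t_res = M/Q_s = 8.93 kg / 0.0824444 kg/s = 108.315 s
Geometry in metres: D = 59.6 mm → 0.0596 m, h = 6.24 mm → 0.00624 m; screw speed N = 23.0 rpm = 0.383333 rev/s
γ̇ = π D N / h = (π)(0.0596)(0.383333) / 0.00624 = 11.5024 s⁻¹
Adiabatic rise: ΔT = η γ̇² t_res / (ρ cp) = 2823·(11.5024)²·108.315 / (950·2038) = 20.8953 K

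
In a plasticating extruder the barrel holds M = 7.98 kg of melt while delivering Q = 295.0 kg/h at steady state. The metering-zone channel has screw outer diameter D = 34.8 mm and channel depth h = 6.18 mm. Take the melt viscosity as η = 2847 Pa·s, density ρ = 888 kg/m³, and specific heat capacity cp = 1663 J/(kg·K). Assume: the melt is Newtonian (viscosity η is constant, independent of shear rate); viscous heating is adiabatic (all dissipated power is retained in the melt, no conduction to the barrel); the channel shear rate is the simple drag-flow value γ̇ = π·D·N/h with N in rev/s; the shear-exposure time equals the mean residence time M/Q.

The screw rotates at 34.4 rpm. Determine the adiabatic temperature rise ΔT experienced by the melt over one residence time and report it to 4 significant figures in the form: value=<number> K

value=19.31 K

Q_s = Q / 3600 = 295.0 / 3600 = 0.0819444 kg/s
t_res = M / Q_s = 7.98 ÷ 0.0819444 = 97.3831 s
Geometry in metres: D = 34.8 mm → 0.0348 m, h = 6.18 mm → 0.00618 m; screw speed N = 34.4 rpm = 0.573333 rev/s
γ̇ = π D N / h = (π)(0.0348)(0.573333) / 0.00618 = 10.1426 s⁻¹
ΔT = η·γ̇²·t_res/(ρ·cp) = [2847 × 10.1426² × 97.3831] / [888 × 1663] = 19.3135 K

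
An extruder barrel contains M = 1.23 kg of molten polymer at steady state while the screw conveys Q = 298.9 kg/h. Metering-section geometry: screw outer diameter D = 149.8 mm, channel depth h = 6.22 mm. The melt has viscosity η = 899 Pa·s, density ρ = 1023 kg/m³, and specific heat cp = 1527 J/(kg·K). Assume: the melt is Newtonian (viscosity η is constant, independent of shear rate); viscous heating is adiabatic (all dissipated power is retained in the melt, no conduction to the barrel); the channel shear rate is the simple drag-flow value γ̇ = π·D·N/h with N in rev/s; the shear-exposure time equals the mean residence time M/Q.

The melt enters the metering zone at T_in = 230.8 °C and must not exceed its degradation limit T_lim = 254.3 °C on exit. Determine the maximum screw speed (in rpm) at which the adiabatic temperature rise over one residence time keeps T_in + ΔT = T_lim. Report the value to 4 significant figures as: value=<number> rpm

value=41.63 rpm

Throughput in SI: Q_s = 298.9 kg/h ÷ 3600 s/h = 0.0830278 kg/s
t_res = M / Q_s = 1.23 / 0.0830278 = 14.8143 s
D = 149.8 mm = 0.1498 m;  h = 6.22 mm = 0.00622 m
ΔT_a = T_lim − T_in = 254.3 °C − 230.8 °C = 23.5 K
γ̇_max² = ΔT_a·ρ·cp/(η·t_res) = 23.5·1023·1527/(899·14.8143) = 2756.39 s⁻²
γ̇_max = √2756.39 = 52.5014 s⁻¹
Solve γ̇ = πDN/h for N: N_max = γ̇_max·h/(π·D) = 52.5014 × 0.00622 / (π × 0.1498) = 0.693904 rev/s = 41.6342 rpm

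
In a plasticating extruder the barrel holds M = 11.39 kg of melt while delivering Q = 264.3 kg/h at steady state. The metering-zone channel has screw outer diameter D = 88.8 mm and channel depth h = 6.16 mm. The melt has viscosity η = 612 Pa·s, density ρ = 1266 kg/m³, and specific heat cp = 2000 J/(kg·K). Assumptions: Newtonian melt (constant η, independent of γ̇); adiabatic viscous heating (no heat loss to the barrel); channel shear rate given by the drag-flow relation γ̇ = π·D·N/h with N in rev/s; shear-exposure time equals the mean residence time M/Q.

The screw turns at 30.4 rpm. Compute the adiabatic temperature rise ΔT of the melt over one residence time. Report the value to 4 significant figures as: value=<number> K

Throughput in SI: Q_s = 264.3 kg/h ÷ 3600 s/h = 0.0734167 kg/s
t_res = M / Q_s = 11.39 ÷ 0.0734167 = 155.142 s
Geometry in metres: D = 88.8 mm → 0.0888 m, h = 6.16 mm → 0.00616 m; screw speed N = 30.4 rpm = 0.506667 rev/s
γ̇ = π·D·N / h = π · 0.0888 · 0.506667 / 0.00616 = 22.9459 s⁻¹
Adiabatic rise: ΔT = η γ̇² t_res / (ρ cp) = 612·(22.9459)²·155.142 / (1266·2000) = 19.7436 K

value=19.74 K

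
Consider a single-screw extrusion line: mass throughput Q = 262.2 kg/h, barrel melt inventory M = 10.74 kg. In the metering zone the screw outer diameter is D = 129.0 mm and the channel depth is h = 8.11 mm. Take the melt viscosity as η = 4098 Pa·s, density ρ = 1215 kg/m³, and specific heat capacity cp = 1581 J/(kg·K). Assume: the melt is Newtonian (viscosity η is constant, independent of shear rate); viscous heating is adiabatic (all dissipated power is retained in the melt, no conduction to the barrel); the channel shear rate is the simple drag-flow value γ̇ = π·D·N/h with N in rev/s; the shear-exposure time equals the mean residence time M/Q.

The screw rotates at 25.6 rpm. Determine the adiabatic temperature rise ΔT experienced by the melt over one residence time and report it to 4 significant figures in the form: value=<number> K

value=143.0 K

Q_s = Q / 3600 = 262.2 / 3600 = 0.0728333 kg/s
Mean residence time: t_res = M/Q_s = 10.74 kg / 0.0728333 kg/s = 147.46 s
Convert to SI: D = 0.129 m, h = 0.00811 m, N = 25.6/60 = 0.426667 rev/s
γ̇ = π D N / h = (π)(0.129)(0.426667) / 0.00811 = 21.321 s⁻¹
ΔT = η·γ̇²·t_res/(ρ·cp) = [4098 × 21.321² × 147.46] / [1215 × 1581] = 143.006 K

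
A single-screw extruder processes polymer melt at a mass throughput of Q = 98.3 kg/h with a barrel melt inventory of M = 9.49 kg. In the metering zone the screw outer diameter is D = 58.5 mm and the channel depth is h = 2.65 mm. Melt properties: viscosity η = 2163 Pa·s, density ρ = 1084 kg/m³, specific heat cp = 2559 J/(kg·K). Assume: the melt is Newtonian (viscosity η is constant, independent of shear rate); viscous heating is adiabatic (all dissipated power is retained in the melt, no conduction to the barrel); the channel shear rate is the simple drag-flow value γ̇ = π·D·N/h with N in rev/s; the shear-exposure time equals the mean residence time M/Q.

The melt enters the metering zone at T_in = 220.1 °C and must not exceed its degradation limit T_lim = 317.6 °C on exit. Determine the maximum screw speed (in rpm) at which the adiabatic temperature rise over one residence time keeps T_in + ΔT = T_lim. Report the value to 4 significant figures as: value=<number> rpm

value=16.41 rpm

Q_s = Q / 3600 = 98.3 / 3600 = 0.0273056 kg/s
t_res = M / Q_s = 9.49 ÷ 0.0273056 = 347.548 s
D = 58.5 mm = 0.0585 m;  h = 2.65 mm = 0.00265 m
Allowable rise: ΔT_a = T_lim − T_in = 317.6 − 220.1 = 97.5 K
γ̇_max² = ΔT_a·ρ·cp / (η·t_res) = [97.5 × 1084 × 2559] / [2163 × 347.548] = 359.776 s⁻²
γ̇_max = sqrt(359.776) = 18.9678 s⁻¹
N_max = γ̇_max·h / (π·D) = 18.9678 · 0.00265 / (π · 0.0585) = 0.273499 rev/s = 16.41 rpm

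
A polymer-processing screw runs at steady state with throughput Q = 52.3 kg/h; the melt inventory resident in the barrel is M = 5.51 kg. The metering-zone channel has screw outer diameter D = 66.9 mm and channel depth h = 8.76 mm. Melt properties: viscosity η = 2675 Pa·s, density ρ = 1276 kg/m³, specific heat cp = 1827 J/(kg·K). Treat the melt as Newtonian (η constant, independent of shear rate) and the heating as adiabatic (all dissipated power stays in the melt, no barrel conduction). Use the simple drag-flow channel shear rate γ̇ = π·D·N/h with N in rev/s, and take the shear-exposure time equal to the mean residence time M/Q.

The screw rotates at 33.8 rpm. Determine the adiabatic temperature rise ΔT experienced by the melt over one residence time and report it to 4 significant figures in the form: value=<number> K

Convert throughput: Q = 52.3 kg/h = 52.3/3600 = 0.0145278 kg/s
t_res = M / Q_s = 5.51 / 0.0145278 = 379.273 s
Geometry in metres: D = 66.9 mm → 0.0669 m, h = 8.76 mm → 0.00876 m; screw speed N = 33.8 rpm = 0.563333 rev/s
Shear rate: γ̇ = πDN/h = π·0.0669·0.563333/0.00876 = 13.5157 s⁻¹
ΔT = η·γ̇²·t_res/(ρ·cp) = [2675 × 13.5157² × 379.273] / [1276 × 1827] = 79.499 K

value=79.50 K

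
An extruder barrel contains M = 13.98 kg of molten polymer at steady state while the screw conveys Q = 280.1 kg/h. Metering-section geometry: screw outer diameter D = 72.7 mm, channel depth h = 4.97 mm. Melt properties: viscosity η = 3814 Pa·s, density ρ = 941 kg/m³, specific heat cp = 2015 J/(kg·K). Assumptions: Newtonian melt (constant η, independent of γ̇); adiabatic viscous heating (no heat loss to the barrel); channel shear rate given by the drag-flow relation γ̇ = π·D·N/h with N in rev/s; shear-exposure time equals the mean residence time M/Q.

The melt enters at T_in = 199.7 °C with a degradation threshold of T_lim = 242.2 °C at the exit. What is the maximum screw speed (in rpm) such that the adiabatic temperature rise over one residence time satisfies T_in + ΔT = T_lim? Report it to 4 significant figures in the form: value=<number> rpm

Q_s = Q / 3600 = 280.1 / 3600 = 0.0778056 kg/s
t_res = M / Q_s = 13.98 / 0.0778056 = 179.679 s
D = 72.7 mm = 0.0727 m;  h = 4.97 mm = 0.00497 m
ΔT_a = T_lim − T_in = 242.2 °C − 199.7 °C = 42.5 K
γ̇_max² = ΔT_a·ρ·cp / (η·t_res) = [42.5 × 941 × 2015] / [3814 × 179.679] = 117.592 s⁻²
Take the square root: γ̇_max = √(117.592) = 10.844 s⁻¹
N_max = γ̇_max·h / (π·D) = 10.844 · 0.00497 / (π · 0.0727) = 0.235972 rev/s = 14.1583 rpm

value=14.16 rpm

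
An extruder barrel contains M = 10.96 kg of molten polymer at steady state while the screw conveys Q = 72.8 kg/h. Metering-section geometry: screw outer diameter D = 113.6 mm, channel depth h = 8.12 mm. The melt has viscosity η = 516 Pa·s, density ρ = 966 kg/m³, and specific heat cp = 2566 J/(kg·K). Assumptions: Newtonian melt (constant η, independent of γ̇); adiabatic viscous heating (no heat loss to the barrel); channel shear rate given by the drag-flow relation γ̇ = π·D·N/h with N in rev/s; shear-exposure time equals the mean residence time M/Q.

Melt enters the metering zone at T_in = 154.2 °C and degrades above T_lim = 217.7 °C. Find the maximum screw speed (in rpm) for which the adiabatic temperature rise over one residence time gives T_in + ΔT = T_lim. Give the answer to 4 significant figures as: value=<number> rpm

Q_s = Q / 3600 = 72.8 / 3600 = 0.0202222 kg/s
t_res = M / Q_s = 10.96 / 0.0202222 = 541.978 s
Convert to metres: D = 0.1136 m, h = 0.00812 m
ΔT_a = T_lim − T_in = 217.7 °C − 154.2 °C = 63.5 K
γ̇_max² = ΔT_a·ρ·cp / (η·t_res) = [63.5 × 966 × 2566] / [516 × 541.978] = 562.829 s⁻²
γ̇_max = sqrt(562.829) = 23.724 s⁻¹
N_max = γ̇_max·h / (π·D) = 23.724 · 0.00812 / (π · 0.1136) = 0.539779 rev/s = 32.3867 rpm

value=32.39 rpm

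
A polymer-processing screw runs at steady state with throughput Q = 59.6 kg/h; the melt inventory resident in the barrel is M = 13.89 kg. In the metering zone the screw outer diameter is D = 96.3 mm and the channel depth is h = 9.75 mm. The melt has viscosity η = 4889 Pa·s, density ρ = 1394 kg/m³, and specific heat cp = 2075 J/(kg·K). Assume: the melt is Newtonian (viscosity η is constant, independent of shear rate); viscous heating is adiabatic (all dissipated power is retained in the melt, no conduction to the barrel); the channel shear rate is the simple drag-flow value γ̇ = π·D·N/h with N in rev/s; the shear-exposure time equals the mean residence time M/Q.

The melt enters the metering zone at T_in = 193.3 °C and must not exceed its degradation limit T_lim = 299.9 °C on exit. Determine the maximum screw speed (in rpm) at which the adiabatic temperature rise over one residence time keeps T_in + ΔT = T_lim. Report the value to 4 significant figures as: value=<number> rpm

value=16.77 rpm

Convert throughput: Q = 59.6 kg/h = 59.6/3600 = 0.0165556 kg/s
t_res = M / Q_s = 13.89 / 0.0165556 = 838.993 s
D = 96.3 mm = 0.0963 m;  h = 9.75 mm = 0.00975 m
ΔT_a = T_lim − T_in = 299.9 − 193.3 = 106.6 K
γ̇_max² = ΔT_a·ρ·cp / (η·t_res) = [106.6 × 1394 × 2075] / [4889 × 838.993] = 75.1726 s⁻²
γ̇_max = √75.1726 = 8.67021 s⁻¹
Solve γ̇ = πDN/h for N: N_max = γ̇_max·h/(π·D) = 8.67021 × 0.00975 / (π × 0.0963) = 0.27942 rev/s = 16.7652 rpm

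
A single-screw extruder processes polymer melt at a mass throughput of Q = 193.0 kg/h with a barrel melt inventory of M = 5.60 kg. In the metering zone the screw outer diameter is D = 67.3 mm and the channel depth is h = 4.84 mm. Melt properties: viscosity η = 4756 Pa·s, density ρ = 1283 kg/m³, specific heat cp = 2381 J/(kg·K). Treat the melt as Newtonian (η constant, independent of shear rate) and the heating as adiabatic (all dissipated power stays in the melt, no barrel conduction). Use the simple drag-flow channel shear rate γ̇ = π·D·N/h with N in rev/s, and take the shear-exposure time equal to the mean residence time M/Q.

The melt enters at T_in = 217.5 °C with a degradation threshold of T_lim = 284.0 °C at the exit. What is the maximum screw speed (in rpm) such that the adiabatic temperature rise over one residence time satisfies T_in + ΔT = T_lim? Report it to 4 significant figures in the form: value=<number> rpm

value=27.77 rpm

Q_s = Q / 3600 = 193.0 / 3600 = 0.0536111 kg/s
t_res = M / Q_s = 5.60 ÷ 0.0536111 = 104.456 s
Convert to metres: D = 0.0673 m, h = 0.00484 m
ΔT_a = T_lim − T_in = 284.0 °C − 217.5 °C = 66.5 K
Invert ΔT = ηγ̇²t_res/(ρcp) for γ̇: γ̇_max² = ΔT_a ρ cp / (η t_res) = 66.5·1283·2381 / (4756·104.456) = 408.915 s⁻²
γ̇_max = √408.915 = 20.2216 s⁻¹
Solve γ̇ = πDN/h for N: N_max = γ̇_max·h/(π·D) = 20.2216 × 0.00484 / (π × 0.0673) = 0.46291 rev/s = 27.7746 rpm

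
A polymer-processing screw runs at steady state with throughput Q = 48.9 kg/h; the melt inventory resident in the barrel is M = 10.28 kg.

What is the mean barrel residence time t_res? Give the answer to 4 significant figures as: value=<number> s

value=756.8 s

Convert throughput: Q = 48.9 kg/h = 48.9/3600 = 0.0135833 kg/s
t_res = M / Q_s = 10.28 ÷ 0.0135833 = 756.81 s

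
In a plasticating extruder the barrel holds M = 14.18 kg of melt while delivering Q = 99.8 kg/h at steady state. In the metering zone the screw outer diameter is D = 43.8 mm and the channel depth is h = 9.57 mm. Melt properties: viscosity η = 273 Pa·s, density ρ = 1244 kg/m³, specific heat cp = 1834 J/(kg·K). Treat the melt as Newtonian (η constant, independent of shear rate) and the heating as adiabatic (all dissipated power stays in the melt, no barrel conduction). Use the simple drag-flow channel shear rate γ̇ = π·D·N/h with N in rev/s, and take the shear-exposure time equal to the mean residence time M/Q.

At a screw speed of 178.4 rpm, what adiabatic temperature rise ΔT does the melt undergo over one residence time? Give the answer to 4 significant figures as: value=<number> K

value=111.9 K

Convert throughput: Q = 99.8 kg/h = 99.8/3600 = 0.0277222 kg/s
t_res = M / Q_s = 14.18 ÷ 0.0277222 = 511.503 s
D = 43.8 mm = 0.0438 m;  h = 9.57 mm = 0.00957 m;  N = 178.4 rpm / 60 = 2.97333 rev/s
Shear rate: γ̇ = πDN/h = π·0.0438·2.97333/0.00957 = 42.7519 s⁻¹
ΔT = η·γ̇²·t_res/(ρ·cp) = [273 × 42.7519² × 511.503] / [1244 × 1834] = 111.867 K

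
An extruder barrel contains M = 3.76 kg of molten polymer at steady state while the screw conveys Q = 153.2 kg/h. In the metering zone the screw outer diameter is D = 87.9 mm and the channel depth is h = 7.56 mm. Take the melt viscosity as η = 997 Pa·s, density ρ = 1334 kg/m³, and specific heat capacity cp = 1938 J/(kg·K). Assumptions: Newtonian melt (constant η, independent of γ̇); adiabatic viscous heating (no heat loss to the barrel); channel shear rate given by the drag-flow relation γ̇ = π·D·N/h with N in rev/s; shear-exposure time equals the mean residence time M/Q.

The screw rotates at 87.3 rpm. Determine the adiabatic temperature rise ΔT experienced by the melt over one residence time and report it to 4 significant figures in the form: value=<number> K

value=96.24 K

Throughput in SI: Q_s = 153.2 kg/h ÷ 3600 s/h = 0.0425556 kg/s
t_res = M / Q_s = 3.76 / 0.0425556 = 88.3551 s
Geometry in metres: D = 87.9 mm → 0.0879 m, h = 7.56 mm → 0.00756 m; screw speed N = 87.3 rpm = 1.455 rev/s
γ̇ = π D N / h = (π)(0.0879)(1.455) / 0.00756 = 53.1471 s⁻¹
Adiabatic rise: ΔT = η γ̇² t_res / (ρ cp) = 997·(53.1471)²·88.3551 / (1334·1938) = 96.2447 K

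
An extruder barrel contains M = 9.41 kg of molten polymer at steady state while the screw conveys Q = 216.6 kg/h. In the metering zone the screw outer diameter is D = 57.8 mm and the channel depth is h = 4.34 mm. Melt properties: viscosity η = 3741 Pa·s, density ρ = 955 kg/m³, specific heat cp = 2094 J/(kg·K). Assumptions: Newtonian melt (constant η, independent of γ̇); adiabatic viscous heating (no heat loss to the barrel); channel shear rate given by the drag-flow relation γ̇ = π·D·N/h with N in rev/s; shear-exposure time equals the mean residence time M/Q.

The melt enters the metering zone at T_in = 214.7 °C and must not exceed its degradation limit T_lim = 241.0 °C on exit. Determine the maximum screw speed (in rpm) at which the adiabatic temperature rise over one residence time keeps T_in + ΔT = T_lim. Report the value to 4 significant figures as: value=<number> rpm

value=13.60 rpm

Convert throughput: Q = 216.6 kg/h = 216.6/3600 = 0.0601667 kg/s
Mean residence time: t_res = M/Q_s = 9.41 kg / 0.0601667 kg/s = 156.399 s
D = 57.8 mm = 0.0578 m;  h = 4.34 mm = 0.00434 m
ΔT_a = T_lim − T_in = 241.0 °C − 214.7 °C = 26.3 K
Invert ΔT = ηγ̇²t_res/(ρcp) for γ̇: γ̇_max² = ΔT_a ρ cp / (η t_res) = 26.3·955·2094 / (3741·156.399) = 89.8906 s⁻²
γ̇_max = sqrt(89.8906) = 9.48107 s⁻¹
N_max = γ̇_max h / (πD) = 9.48107·0.00434/(π·0.0578) = 0.226605 rev/s → ×60 = 13.5963 rpm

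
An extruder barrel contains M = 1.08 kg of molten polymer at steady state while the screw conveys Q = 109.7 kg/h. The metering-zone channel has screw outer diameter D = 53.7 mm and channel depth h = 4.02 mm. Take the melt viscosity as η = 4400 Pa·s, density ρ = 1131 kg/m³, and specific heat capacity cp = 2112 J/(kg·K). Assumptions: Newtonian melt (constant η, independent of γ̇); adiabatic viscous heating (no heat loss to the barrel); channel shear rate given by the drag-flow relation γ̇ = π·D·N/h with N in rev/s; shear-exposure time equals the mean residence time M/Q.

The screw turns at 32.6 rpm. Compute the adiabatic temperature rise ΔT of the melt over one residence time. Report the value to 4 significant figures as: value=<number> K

value=33.94 K

Q_s = Q / 3600 = 109.7 / 3600 = 0.0304722 kg/s
t_res = M / Q_s = 1.08 ÷ 0.0304722 = 35.4421 s
D = 53.7 mm = 0.0537 m;  h = 4.02 mm = 0.00402 m;  N = 32.6 rpm / 60 = 0.543333 rev/s
Shear rate: γ̇ = πDN/h = π·0.0537·0.543333/0.00402 = 22.8016 s⁻¹
Adiabatic rise: ΔT = η γ̇² t_res / (ρ cp) = 4400·(22.8016)²·35.4421 / (1131·2112) = 33.9426 K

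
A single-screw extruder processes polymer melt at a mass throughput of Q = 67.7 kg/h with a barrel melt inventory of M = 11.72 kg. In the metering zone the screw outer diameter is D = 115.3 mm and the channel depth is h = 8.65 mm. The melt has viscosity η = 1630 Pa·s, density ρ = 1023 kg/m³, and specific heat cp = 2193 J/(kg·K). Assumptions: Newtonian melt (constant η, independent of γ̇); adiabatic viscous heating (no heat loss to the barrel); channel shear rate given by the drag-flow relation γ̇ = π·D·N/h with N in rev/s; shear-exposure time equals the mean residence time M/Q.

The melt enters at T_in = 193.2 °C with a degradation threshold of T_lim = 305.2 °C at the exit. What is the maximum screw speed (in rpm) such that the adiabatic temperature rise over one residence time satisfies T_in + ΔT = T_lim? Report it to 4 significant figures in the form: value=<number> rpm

Convert throughput: Q = 67.7 kg/h = 67.7/3600 = 0.0188056 kg/s
Mean residence time: t_res = M/Q_s = 11.72 kg / 0.0188056 kg/s = 623.22 s
Convert to metres: D = 0.1153 m, h = 0.00865 m
ΔT_a = T_lim − T_in = 305.2 °C − 193.2 °C = 112 K
γ̇_max² = ΔT_a·ρ·cp/(η·t_res) = 112·1023·2193/(1630·623.22) = 247.345 s⁻²
γ̇_max = sqrt(247.345) = 15.7272 s⁻¹
Solve γ̇ = πDN/h for N: N_max = γ̇_max·h/(π·D) = 15.7272 × 0.00865 / (π × 0.1153) = 0.375568 rev/s = 22.5341 rpm

value=22.53 rpm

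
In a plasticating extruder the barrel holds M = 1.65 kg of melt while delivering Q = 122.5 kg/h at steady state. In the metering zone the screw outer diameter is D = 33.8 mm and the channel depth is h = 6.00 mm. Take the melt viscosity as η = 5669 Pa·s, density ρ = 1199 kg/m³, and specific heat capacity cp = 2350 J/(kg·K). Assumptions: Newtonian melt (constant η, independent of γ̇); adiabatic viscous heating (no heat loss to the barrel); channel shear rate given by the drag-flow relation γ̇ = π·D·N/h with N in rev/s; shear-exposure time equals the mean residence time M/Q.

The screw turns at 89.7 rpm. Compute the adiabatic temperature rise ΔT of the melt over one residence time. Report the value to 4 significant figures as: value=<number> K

Convert throughput: Q = 122.5 kg/h = 122.5/3600 = 0.0340278 kg/s
Mean residence time: t_res = M/Q_s = 1.65 kg / 0.0340278 kg/s = 48.4898 s
Convert to SI: D = 0.0338 m, h = 0.006 m, N = 89.7/60 = 1.495 rev/s
γ̇ = π D N / h = (π)(0.0338)(1.495) / 0.006 = 26.458 s⁻¹
ΔT = η·γ̇²·t_res/(ρ·cp) = [5669 × 26.458² × 48.4898] / [1199 × 2350] = 68.294 K

value=68.29 K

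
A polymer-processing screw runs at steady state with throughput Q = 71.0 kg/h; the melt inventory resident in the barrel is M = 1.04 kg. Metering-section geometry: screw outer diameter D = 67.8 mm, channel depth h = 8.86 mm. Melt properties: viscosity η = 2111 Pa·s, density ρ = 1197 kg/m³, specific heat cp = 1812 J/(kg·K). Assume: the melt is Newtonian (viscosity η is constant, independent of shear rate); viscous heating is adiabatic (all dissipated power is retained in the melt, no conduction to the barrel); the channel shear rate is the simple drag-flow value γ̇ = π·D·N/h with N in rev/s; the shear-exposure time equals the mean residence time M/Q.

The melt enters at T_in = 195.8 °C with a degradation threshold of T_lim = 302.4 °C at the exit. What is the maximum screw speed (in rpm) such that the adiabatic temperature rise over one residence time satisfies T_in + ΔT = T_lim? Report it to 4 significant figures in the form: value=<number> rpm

Q_s = Q / 3600 = 71.0 / 3600 = 0.0197222 kg/s
t_res = M / Q_s = 1.04 / 0.0197222 = 52.7324 s
D = 67.8 mm = 0.0678 m;  h = 8.86 mm = 0.00886 m
ΔT_a = T_lim − T_in = 302.4 − 195.8 = 106.6 K
Invert ΔT = ηγ̇²t_res/(ρcp) for γ̇: γ̇_max² = ΔT_a ρ cp / (η t_res) = 106.6·1197·1812 / (2111·52.7324) = 2077.04 s⁻²
γ̇_max = √2077.04 = 45.5745 s⁻¹
Solve γ̇ = πDN/h for N: N_max = γ̇_max·h/(π·D) = 45.5745 × 0.00886 / (π × 0.0678) = 1.89573 rev/s = 113.744 rpm

value=113.7 rpm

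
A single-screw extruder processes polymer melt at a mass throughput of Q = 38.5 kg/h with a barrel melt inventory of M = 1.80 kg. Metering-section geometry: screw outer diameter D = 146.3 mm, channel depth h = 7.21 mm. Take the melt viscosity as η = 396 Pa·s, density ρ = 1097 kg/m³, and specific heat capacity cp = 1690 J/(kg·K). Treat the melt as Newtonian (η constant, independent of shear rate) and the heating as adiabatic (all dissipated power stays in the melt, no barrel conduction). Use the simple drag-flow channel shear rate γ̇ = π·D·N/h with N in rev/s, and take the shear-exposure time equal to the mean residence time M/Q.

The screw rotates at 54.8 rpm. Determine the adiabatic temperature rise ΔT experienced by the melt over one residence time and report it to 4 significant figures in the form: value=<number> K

value=121.9 K

Convert throughput: Q = 38.5 kg/h = 38.5/3600 = 0.0106944 kg/s
t_res = M / Q_s = 1.80 ÷ 0.0106944 = 168.312 s
Convert to SI: D = 0.1463 m, h = 0.00721 m, N = 54.8/60 = 0.913333 rev/s
γ̇ = π D N / h = (π)(0.1463)(0.913333) / 0.00721 = 58.2222 s⁻¹
ΔT = η·γ̇²·t_res/(ρ·cp) = [396 × 58.2222² × 168.312] / [1097 × 1690] = 121.869 K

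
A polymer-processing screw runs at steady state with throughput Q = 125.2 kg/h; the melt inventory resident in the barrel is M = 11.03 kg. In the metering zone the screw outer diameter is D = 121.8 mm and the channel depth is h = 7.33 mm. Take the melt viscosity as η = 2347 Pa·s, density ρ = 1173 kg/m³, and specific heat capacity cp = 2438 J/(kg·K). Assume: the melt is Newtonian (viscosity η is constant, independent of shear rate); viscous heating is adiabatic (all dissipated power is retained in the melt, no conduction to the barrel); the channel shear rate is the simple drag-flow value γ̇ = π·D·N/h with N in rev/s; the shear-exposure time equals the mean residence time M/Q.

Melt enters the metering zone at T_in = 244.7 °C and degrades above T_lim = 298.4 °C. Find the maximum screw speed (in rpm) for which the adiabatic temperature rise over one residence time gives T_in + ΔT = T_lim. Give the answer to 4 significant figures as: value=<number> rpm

Convert throughput: Q = 125.2 kg/h = 125.2/3600 = 0.0347778 kg/s
t_res = M / Q_s = 11.03 ÷ 0.0347778 = 317.157 s
Geometry in SI: D = 121.8 mm → 0.1218 m, h = 7.33 mm → 0.00733 m
ΔT_a = T_lim − T_in = 298.4 °C − 244.7 °C = 53.7 K
γ̇_max² = ΔT_a·ρ·cp / (η·t_res) = [53.7 × 1173 × 2438] / [2347 × 317.157] = 206.309 s⁻²
γ̇_max = √206.309 = 14.3635 s⁻¹
Solve γ̇ = πDN/h for N: N_max = γ̇_max·h/(π·D) = 14.3635 × 0.00733 / (π × 0.1218) = 0.275148 rev/s = 16.5089 rpm

value=16.51 rpm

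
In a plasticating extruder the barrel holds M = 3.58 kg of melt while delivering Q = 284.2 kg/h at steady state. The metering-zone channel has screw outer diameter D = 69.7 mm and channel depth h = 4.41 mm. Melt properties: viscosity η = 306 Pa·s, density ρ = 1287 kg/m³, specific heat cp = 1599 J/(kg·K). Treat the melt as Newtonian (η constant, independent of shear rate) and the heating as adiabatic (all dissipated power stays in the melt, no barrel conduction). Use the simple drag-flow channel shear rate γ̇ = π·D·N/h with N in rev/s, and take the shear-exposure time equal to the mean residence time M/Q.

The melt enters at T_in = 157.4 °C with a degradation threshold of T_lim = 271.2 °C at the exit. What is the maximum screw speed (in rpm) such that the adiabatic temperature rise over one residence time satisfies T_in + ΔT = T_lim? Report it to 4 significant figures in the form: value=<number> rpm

value=157.0 rpm

Throughput in SI: Q_s = 284.2 kg/h ÷ 3600 s/h = 0.0789444 kg/s
t_res = M / Q_s = 3.58 ÷ 0.0789444 = 45.3483 s
Convert to metres: D = 0.0697 m, h = 0.00441 m
Allowable rise: ΔT_a = T_lim − T_in = 271.2 − 157.4 = 113.8 K
γ̇_max² = ΔT_a·ρ·cp / (η·t_res) = [113.8 × 1287 × 1599] / [306 × 45.3483] = 16876.7 s⁻²
γ̇_max = √16876.7 = 129.91 s⁻¹
Solve γ̇ = πDN/h for N: N_max = γ̇_max·h/(π·D) = 129.91 × 0.00441 / (π × 0.0697) = 2.61637 rev/s = 156.982 rpm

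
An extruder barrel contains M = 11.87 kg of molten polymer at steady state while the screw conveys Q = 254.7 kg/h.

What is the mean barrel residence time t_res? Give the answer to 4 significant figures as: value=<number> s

value=167.8 s

Throughput in SI: Q_s = 254.7 kg/h ÷ 3600 s/h = 0.07075 kg/s
t_res = M / Q_s = 11.87 ÷ 0.07075 = 167.774 s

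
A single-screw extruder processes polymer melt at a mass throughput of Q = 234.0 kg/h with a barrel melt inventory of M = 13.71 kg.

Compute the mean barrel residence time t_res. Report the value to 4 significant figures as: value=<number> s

value=210.9 s

Throughput in SI: Q_s = 234.0 kg/h ÷ 3600 s/h = 0.065 kg/s
Mean residence time: t_res = M/Q_s = 13.71 kg / 0.065 kg/s = 210.923 s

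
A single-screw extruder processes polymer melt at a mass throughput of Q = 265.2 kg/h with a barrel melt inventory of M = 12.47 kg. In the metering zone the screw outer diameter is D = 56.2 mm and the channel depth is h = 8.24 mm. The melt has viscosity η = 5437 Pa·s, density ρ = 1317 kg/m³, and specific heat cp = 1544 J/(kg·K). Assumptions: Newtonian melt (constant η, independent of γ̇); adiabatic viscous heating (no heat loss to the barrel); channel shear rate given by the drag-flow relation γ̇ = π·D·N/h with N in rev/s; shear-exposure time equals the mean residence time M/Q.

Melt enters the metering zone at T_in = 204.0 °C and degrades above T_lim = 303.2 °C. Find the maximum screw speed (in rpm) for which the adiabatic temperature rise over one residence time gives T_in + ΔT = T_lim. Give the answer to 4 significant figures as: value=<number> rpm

Throughput in SI: Q_s = 265.2 kg/h ÷ 3600 s/h = 0.0736667 kg/s
t_res = M / Q_s = 12.47 / 0.0736667 = 169.276 s
D = 56.2 mm = 0.0562 m;  h = 8.24 mm = 0.00824 m
ΔT_a = T_lim − T_in = 303.2 °C − 204.0 °C = 99.2 K
γ̇_max² = ΔT_a·ρ·cp / (η·t_res) = [99.2 × 1317 × 1544] / [5437 × 169.276] = 219.174 s⁻²
γ̇_max = √219.174 = 14.8045 s⁻¹
Solve γ̇ = πDN/h for N: N_max = γ̇_max·h/(π·D) = 14.8045 × 0.00824 / (π × 0.0562) = 0.690933 rev/s = 41.456 rpm

value=41.46 rpm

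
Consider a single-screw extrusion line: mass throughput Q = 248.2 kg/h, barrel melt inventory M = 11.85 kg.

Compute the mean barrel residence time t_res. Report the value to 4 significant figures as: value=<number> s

Convert throughput: Q = 248.2 kg/h = 248.2/3600 = 0.0689444 kg/s
t_res = M / Q_s = 11.85 ÷ 0.0689444 = 171.878 s

value=171.9 s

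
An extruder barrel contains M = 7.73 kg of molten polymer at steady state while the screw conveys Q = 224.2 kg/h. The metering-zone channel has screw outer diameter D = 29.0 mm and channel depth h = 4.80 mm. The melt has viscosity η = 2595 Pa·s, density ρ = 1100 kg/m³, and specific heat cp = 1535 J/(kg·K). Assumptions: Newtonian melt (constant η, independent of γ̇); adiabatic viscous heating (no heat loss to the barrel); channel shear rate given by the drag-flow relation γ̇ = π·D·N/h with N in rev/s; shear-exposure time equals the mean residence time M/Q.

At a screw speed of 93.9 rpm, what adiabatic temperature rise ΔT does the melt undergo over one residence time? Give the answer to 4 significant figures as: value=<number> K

Throughput in SI: Q_s = 224.2 kg/h ÷ 3600 s/h = 0.0622778 kg/s
Mean residence time: t_res = M/Q_s = 7.73 kg / 0.0622778 kg/s = 124.121 s
Convert to SI: D = 0.029 m, h = 0.0048 m, N = 93.9/60 = 1.565 rev/s
γ̇ = π·D·N / h = π · 0.029 · 1.565 / 0.0048 = 29.7044 s⁻¹
Adiabatic rise: ΔT = η γ̇² t_res / (ρ cp) = 2595·(29.7044)²·124.121 / (1100·1535) = 168.316 K

value=168.3 K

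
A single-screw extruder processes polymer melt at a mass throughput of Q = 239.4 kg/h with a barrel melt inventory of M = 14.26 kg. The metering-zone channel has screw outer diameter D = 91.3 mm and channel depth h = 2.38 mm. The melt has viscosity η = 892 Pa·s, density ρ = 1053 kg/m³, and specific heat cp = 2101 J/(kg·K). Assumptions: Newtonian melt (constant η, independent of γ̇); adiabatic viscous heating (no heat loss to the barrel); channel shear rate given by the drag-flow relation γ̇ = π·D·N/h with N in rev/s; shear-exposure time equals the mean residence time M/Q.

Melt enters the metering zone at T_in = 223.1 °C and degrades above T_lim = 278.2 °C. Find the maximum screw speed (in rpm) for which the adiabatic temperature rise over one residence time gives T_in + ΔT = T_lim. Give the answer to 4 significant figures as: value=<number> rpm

Convert throughput: Q = 239.4 kg/h = 239.4/3600 = 0.0665 kg/s
t_res = M / Q_s = 14.26 / 0.0665 = 214.436 s
D = 91.3 mm = 0.0913 m;  h = 2.38 mm = 0.00238 m
ΔT_a = T_lim − T_in = 278.2 °C − 223.1 °C = 55.1 K
Invert ΔT = ηγ̇²t_res/(ρcp) for γ̇: γ̇_max² = ΔT_a ρ cp / (η t_res) = 55.1·1053·2101 / (892·214.436) = 637.299 s⁻²
γ̇_max = sqrt(637.299) = 25.2448 s⁻¹
N_max = γ̇_max h / (πD) = 25.2448·0.00238/(π·0.0913) = 0.209473 rev/s → ×60 = 12.5684 rpm

value=12.57 rpm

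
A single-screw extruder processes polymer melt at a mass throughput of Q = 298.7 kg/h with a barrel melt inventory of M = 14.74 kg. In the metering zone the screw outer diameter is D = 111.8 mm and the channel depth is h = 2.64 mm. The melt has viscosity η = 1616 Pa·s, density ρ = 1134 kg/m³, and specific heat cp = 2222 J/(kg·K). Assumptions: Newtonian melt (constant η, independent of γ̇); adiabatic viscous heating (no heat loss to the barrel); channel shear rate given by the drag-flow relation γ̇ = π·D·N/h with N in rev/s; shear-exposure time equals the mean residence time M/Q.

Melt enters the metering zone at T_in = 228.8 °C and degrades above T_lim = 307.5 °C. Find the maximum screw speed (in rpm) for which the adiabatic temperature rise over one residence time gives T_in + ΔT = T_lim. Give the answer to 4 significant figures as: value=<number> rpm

Throughput in SI: Q_s = 298.7 kg/h ÷ 3600 s/h = 0.0829722 kg/s
t_res = M / Q_s = 14.74 / 0.0829722 = 177.65 s
D = 111.8 mm = 0.1118 m;  h = 2.64 mm = 0.00264 m
ΔT_a = T_lim − T_in = 307.5 − 228.8 = 78.7 K
Invert ΔT = ηγ̇²t_res/(ρcp) for γ̇: γ̇_max² = ΔT_a ρ cp / (η t_res) = 78.7·1134·2222 / (1616·177.65) = 690.758 s⁻²
Take the square root: γ̇_max = √(690.758) = 26.2823 s⁻¹
N_max = γ̇_max h / (πD) = 26.2823·0.00264/(π·0.1118) = 0.197549 rev/s → ×60 = 11.8529 rpm

value=11.85 rpm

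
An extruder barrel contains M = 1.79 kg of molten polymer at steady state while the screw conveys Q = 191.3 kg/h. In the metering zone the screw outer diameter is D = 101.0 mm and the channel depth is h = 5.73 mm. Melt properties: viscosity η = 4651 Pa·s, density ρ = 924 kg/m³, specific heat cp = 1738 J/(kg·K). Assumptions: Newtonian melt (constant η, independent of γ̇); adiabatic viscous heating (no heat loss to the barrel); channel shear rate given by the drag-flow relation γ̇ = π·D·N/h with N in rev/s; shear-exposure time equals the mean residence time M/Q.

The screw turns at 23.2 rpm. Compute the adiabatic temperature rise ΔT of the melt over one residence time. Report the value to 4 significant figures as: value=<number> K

value=44.73 K

Q_s = Q / 3600 = 191.3 / 3600 = 0.0531389 kg/s
Mean residence time: t_res = M/Q_s = 1.79 kg / 0.0531389 kg/s = 33.6853 s
Geometry in metres: D = 101.0 mm → 0.101 m, h = 5.73 mm → 0.00573 m; screw speed N = 23.2 rpm = 0.386667 rev/s
γ̇ = π D N / h = (π)(0.101)(0.386667) / 0.00573 = 21.4118 s⁻¹
ΔT = η·γ̇²·t_res/(ρ·cp) = [4651 × 21.4118² × 33.6853] / [924 × 1738] = 44.7272 K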